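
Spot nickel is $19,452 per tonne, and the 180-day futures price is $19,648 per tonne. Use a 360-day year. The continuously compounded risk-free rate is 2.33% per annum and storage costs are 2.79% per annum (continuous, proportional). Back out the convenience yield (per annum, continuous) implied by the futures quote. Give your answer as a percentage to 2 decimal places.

3.11%

F = S·e^((r+u−y)T) ⇒ (r+u−y) = ln(F/S)/T
ln(19648/19452) = 0.010026; /T ⇒ 0.020052
y = r + u − ln(F/S)/T = 0.0233 + 0.0279 − 0.020052 = 0.031148
y = 3.11%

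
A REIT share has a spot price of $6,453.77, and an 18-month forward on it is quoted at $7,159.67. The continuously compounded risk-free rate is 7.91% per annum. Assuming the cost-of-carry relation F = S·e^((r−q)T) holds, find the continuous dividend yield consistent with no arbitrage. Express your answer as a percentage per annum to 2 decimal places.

From F = S·e^((r−q)T): (r − q) = ln(F/S)/T
ln(7159.67/6453.77) = ln(1.109378) = 0.103799
(r − q) = 0.103799 / (18/12) = 0.069199
q = r − ln(F/S)/T = 0.0791 − 0.069199 = 0.009901
q = 0.99%

0.99%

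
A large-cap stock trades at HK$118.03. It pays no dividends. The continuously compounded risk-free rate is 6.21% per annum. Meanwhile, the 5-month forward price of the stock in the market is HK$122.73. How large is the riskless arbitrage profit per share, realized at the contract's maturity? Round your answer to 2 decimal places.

HK$1.61 per share

Fair forward: F* = S·e^(carry·T), with carry = r = 0.0621
F* = 118.03 · e^(0.0621 × 5/12) = 118.03 · e^0.025875 = 118.03 × 1.026213 = HK$121.1239
Market HK$122.73 > fair HK$121.1239: forward overpriced → cash-and-carry (buy spot, short the forward).
At maturity, profit = |F_mkt − F*| = |122.73 − 121.1239| = HK$1.61 per share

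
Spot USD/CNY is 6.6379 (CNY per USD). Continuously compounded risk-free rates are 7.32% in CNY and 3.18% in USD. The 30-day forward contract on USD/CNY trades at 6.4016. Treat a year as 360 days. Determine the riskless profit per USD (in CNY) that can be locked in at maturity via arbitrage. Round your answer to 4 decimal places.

0.2592 per USD (in CNY)

Fair forward: F* = S·e^(carry·T), with carry = (r_CNY − r_USD) = 0.0732 − 0.0318 = 0.0414
F* = 6.6379 · e^(0.0414 × 30/360) = 6.6379 · e^0.003450 = 6.6379 × 1.003456 = 6.6608
Market 6.4016 < fair 6.6608: forward underpriced → reverse cash-and-carry (short spot, go long the forward).
At maturity, profit = |F_mkt − F*| = |6.4016 − 6.6608| = 0.2592 per USD (in CNY)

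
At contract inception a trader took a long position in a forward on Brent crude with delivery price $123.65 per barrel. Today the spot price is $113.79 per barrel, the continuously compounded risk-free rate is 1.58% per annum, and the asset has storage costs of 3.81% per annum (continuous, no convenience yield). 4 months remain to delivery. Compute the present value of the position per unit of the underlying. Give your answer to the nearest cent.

Current fair forward for the remaining 4 months: F = S·e^((r + u)·T), (r + u) = 0.0158 + 0.0381 = 0.0539
F = 113.79 · e^(0.0539 × 4/12) = 113.79 × 1.018129 = 115.8529
Value of long forward = (F − K)·e^(−rT) = (115.8529 − 123.65) · e^(−0.0158·4/12)
= -7.7971 × 0.994747 = -7.76

-$7.76 per barrel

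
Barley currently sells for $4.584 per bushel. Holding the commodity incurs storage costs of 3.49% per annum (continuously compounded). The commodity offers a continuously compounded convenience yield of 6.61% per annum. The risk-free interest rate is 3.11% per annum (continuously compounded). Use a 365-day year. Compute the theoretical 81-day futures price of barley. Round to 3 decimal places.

$4.584 per bushel

Net carry = r + u − y = 0.0311 + 0.0349 − 0.0661 = -0.0001
F = S·e^((r+u−y)T) = 4.584 · e^(-0.0001 × 81/365) = 4.584 · e^-0.000022
= 4.584 × 0.999978 = $4.584 per bushel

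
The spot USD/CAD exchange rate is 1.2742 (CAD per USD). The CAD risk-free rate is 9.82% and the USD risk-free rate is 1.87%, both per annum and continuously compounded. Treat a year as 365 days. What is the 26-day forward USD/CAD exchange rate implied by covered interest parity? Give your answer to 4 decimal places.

1.2814

F = S·e^((r_CAD − r_USD)T) = 1.2742 · e^((0.0982 − 0.0187) × 26/365)
= 1.2742 · e^0.005663 = 1.2742 × 1.005679
F = 1.2814 CAD per USD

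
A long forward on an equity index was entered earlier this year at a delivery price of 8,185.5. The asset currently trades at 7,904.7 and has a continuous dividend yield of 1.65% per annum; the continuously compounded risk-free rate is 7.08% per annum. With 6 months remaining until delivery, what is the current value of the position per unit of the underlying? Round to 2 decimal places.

Current fair forward for the remaining 6 months: F = S·e^((r − q)·T), (r − q) = 0.0708 − 0.0165 = 0.0543
F = 7904.7 · e^(0.0543 × 6/12) = 7904.7 × 1.02752192 = 8122.2525
Value of long forward = (F − K)·e^(−rT) = (8122.2525 − 8185.5) · e^(−0.0708·6/12)
= -63.2475 × 0.96521925 = -61.05

-61.05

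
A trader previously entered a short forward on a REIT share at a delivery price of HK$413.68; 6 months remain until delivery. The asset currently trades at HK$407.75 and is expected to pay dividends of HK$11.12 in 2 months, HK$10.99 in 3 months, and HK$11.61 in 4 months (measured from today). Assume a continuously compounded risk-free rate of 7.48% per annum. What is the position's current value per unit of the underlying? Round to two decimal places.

PV(remaining dividends) I = 11.12·e^(−0.0748·2/12) + 10.99·e^(−0.0748·3/12) + 11.61·e^(−0.0748·4/12) = 33.0927
Current forward F = (S − I)·e^(rT) = (407.75 − 33.0927)·e^(0.0748·6/12) = 374.6573 × 1.038108 = 388.9347
Value (long) = (F − K)·e^(−rT) = (388.9347 − 413.68) × 0.963291 = -23.8369
Short position value = −(long value) = HK$23.84

HK$23.84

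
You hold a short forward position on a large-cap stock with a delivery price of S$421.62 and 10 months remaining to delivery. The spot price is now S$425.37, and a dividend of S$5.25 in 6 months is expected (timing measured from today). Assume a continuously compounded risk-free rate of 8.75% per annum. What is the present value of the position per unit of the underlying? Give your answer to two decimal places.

-S$28.37

PV(remaining dividends) I = 5.25·e^(−0.0875·6/12) = 5.0253
Current forward F = (S − I)·e^(rT) = (425.37 − 5.0253)·e^(0.0875·10/12) = 420.3447 × 1.075641 = 452.1400
Value (long) = (F − K)·e^(−rT) = (452.1400 − 421.62) × 0.929678 = 28.3738
Short position value = −(long value) = -S$28.37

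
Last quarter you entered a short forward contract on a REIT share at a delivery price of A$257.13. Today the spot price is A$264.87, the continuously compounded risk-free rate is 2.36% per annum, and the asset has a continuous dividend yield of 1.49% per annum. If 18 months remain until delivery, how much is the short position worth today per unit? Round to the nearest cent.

Current fair forward for the remaining 18 months: F = S·e^((r − q)·T), (r − q) = 0.0236 − 0.0149 = 0.0087
F = 264.87 · e^(0.0087 × 18/12) = 264.87 × 1.013136 = 268.3493
Value of long forward = (F − K)·e^(−rT) = (268.3493 − 257.13) · e^(−0.0236·18/12)
= 11.2193 × 0.965219 = 10.83
Short position value = −(long value) = -A$10.83

-A$10.83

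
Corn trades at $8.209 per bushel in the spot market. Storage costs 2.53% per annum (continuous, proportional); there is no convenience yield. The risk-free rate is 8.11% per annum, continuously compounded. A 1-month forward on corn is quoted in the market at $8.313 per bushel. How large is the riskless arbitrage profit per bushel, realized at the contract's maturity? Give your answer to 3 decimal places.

$0.031 per bushel

Fair forward: F* = S·e^(carry·T), with carry = (r + u) = 0.0811 + 0.0253 = 0.1064
F* = 8.209 · e^(0.1064 × 1/12) = 8.209 · e^0.008867 = 8.209 × 1.008906 = $8.2821
Market $8.313 > fair $8.2821: forward overpriced → cash-and-carry (buy spot, short the forward).
At maturity, profit = |F_mkt − F*| = |8.313 − 8.2821| = $0.031 per bushel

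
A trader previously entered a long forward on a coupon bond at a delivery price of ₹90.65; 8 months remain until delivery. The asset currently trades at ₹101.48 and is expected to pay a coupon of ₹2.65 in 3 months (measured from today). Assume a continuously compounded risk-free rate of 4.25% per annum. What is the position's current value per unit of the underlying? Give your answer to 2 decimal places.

₹10.74

PV(remaining coupons) I = 2.65·e^(−0.0425·3/12) = 2.6220
Current forward F = (S − I)·e^(rT) = (101.48 − 2.6220)·e^(0.0425·8/12) = 98.8580 × 1.028739 = 101.6991
Value (long) = (F − K)·e^(−rT) = (101.6991 − 90.65) × 0.972064 = 10.7404
Value = ₹10.74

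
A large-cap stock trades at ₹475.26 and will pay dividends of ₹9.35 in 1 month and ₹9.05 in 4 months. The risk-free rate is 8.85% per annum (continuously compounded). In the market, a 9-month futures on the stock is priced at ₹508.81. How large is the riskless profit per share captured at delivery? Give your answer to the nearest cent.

₹20.24 per share

PV(dividends) I = 9.35·e^(−0.0885·1/12) + 9.05·e^(−0.0885·4/12) = 18.0682
Fair futures F* = (S − I)·e^(rT) = (475.26 − 18.0682)·e^0.066375 = 457.1918 × 1.068627 = 488.5675
Market ₹508.81 > fair 488.5675: forward overpriced → cash-and-carry (borrow at r, buy the stock and collect the dividends, short the forward).
Profit at T = |F_mkt − F*| = |508.81 − 488.5675| = ₹20.24 per share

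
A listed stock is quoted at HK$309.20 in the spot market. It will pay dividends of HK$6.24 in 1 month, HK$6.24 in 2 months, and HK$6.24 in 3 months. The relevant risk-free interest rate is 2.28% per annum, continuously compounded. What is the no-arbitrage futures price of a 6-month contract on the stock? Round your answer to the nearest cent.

PV(dividends) I = 6.24·e^(−0.0228·1/12) + 6.24·e^(−0.0228·2/12) + 6.24·e^(−0.0228·3/12)
I = 6.2282 + 6.2163 + 6.2045 = 18.6490
F = (S − I)·e^(rT) = (309.20 − 18.6490) · e^(0.0228·6/12)
= 290.5510 · e^0.011400 = 290.5510 × 1.011465 = HK$293.88

HK$293.88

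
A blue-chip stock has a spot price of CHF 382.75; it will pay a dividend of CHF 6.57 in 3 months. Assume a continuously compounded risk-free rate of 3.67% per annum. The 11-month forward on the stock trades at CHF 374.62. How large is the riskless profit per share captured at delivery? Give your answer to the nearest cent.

PV(dividends) I = 6.57·e^(−0.0367·3/12) = 6.5100
Fair forward F* = (S − I)·e^(rT) = (382.75 − 6.5100)·e^0.033642 = 376.2400 × 1.034214 = 389.1127
Market CHF 374.62 < fair 389.1127: forward underpriced → reverse cash-and-carry (short the stock, invest proceeds at r, pay the dividends, go long the forward).
Profit at T = |F_mkt − F*| = |374.62 − 389.1127| = CHF 14.49 per share

CHF 14.49 per share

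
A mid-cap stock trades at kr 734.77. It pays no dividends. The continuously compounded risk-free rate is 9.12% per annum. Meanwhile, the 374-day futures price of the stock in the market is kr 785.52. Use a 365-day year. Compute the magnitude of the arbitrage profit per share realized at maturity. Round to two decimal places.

kr 21.22 per share

Fair futures: F* = S·e^(carry·T), with carry = r = 0.0912
F* = 734.77 · e^(0.0912 × 374/365) = 734.77 · e^0.093449 = 734.77 × 1.097955 = kr 806.7444
Market kr 785.52 < fair kr 806.7444: forward underpriced → reverse cash-and-carry (short spot, go long the forward).
At maturity, profit = |F_mkt − F*| = |785.52 − 806.7444| = kr 21.22 per share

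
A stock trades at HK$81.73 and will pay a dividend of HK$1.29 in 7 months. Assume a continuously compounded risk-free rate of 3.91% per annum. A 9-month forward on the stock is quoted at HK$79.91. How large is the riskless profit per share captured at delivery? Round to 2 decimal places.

PV(dividends) I = 1.29·e^(−0.0391·7/12) = 1.2609
Fair forward F* = (S − I)·e^(rT) = (81.73 − 1.2609)·e^0.029325 = 80.4691 × 1.029759 = 82.8638
Market HK$79.91 < fair 82.8638: forward underpriced → reverse cash-and-carry (short the stock, invest proceeds at r, pay the dividends, go long the forward).
Profit at T = |F_mkt − F*| = |79.91 − 82.8638| = HK$2.95 per share

HK$2.95 per share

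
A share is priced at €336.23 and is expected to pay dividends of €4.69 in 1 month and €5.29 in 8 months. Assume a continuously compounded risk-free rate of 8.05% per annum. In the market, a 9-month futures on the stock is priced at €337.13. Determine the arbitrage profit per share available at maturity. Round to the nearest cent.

PV(dividends) I = 4.69·e^(−0.0805·1/12) + 5.29·e^(−0.0805·8/12) = 9.6722
Fair futures F* = (S − I)·e^(rT) = (336.23 − 9.6722)·e^0.060375 = 326.5578 × 1.062235 = 346.8811
Market €337.13 < fair 346.8811: forward underpriced → reverse cash-and-carry (short the stock, invest proceeds at r, pay the dividends, go long the forward).
Profit at T = |F_mkt − F*| = |337.13 − 346.8811| = €9.75 per share

€9.75 per share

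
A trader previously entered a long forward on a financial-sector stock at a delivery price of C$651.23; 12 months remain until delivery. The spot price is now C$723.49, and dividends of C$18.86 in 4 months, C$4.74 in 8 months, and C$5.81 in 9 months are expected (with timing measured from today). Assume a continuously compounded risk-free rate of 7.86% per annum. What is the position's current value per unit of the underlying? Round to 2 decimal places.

C$93.14

PV(remaining dividends) I = 18.86·e^(−0.0786·4/12) + 4.74·e^(−0.0786·8/12) + 5.81·e^(−0.0786·9/12) = 28.3477
Current forward F = (S − I)·e^(rT) = (723.49 − 28.3477)·e^(0.0786·12/12) = 695.1423 × 1.081772 = 751.9855
Value (long) = (F − K)·e^(−rT) = (751.9855 − 651.23) × 0.924410 = 93.1394
Value = C$93.14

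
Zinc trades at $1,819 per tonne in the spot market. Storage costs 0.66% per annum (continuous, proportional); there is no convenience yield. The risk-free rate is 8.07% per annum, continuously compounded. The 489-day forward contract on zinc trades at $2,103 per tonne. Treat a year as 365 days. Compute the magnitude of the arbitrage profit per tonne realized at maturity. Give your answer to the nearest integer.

$58 per tonne

Fair forward: F* = S·e^(carry·T), with carry = (r + u) = 0.0807 + 0.0066 = 0.0873
F* = 1819 · e^(0.0873 × 489/365) = 1819 · e^0.116958 = 1819 × 1.124072 = $2044.6870
Market $2103 > fair $2044.6870: forward overpriced → cash-and-carry (buy spot, short the forward).
At maturity, profit = |F_mkt − F*| = |2103 − 2044.6870| = $58 per tonne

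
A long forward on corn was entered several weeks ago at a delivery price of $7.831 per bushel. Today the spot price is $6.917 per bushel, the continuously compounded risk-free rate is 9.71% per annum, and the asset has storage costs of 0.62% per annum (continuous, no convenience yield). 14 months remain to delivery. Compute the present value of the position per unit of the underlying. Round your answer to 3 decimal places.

-$0.025 per bushel

Current fair forward for the remaining 14 months: F = S·e^((r + u)·T), (r + u) = 0.0971 + 0.0062 = 0.1033
F = 6.917 · e^(0.1033 × 14/12) = 6.917 × 1.128080 = 7.8029
Value of long forward = (F − K)·e^(−rT) = (7.8029 − 7.831) · e^(−0.0971·14/12)
= -0.0281 × 0.892898 = -0.025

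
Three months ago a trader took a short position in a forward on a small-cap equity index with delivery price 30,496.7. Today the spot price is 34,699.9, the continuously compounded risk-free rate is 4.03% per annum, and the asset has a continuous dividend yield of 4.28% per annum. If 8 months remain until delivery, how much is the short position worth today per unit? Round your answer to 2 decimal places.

Current fair forward for the remaining 8 months: F = S·e^((r − q)·T), (r − q) = 0.0403 − 0.0428 = -0.0025
F = 34699.9 · e^(-0.0025 × 8/12) = 34699.9 × 0.99833472 = 34642.1150
Value of long forward = (F − K)·e^(−rT) = (34642.1150 − 30496.7) · e^(−0.0403·8/12)
= 4145.4150 × 0.97349103 = 4035.52
Short position value = −(long value) = -4035.52

-4035.52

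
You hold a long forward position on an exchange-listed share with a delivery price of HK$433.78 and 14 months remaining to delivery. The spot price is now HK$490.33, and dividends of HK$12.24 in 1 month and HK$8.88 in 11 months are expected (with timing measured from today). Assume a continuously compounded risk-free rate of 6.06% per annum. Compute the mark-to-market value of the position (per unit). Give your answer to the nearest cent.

PV(remaining dividends) I = 12.24·e^(−0.0606·1/12) + 8.88·e^(−0.0606·11/12) = 20.5785
Current forward F = (S − I)·e^(rT) = (490.33 − 20.5785)·e^(0.0606·14/12) = 469.7515 × 1.073259 = 504.1650
Value (long) = (F − K)·e^(−rT) = (504.1650 − 433.78) × 0.931741 = 65.5806
Value = HK$65.58

HK$65.58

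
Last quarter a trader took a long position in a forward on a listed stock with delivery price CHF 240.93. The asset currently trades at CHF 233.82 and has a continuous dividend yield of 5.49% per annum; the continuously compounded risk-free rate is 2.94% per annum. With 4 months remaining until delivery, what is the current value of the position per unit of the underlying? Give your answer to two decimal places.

-CHF 9.00

Current fair forward for the remaining 4 months: F = S·e^((r − q)·T), (r − q) = 0.0294 − 0.0549 = -0.0255
F = 233.82 · e^(-0.0255 × 4/12) = 233.82 × 0.991536 = 231.8409
Value of long forward = (F − K)·e^(−rT) = (231.8409 − 240.93) · e^(−0.0294·4/12)
= -9.0891 × 0.990248 = -9.00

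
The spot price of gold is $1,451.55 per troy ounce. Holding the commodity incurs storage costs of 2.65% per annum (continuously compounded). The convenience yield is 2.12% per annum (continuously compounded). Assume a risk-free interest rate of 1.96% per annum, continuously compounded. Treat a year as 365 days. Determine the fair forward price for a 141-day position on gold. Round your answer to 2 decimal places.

$1,465.58 per troy ounce

Net carry = r + u − y = 0.0196 + 0.0265 − 0.0212 = 0.0249
F = S·e^((r+u−y)T) = 1451.55 · e^(0.0249 × 141/365) = 1451.55 · e^0.00961890
= 1451.55 × 1.00966531 = $1,465.58 per troy ounce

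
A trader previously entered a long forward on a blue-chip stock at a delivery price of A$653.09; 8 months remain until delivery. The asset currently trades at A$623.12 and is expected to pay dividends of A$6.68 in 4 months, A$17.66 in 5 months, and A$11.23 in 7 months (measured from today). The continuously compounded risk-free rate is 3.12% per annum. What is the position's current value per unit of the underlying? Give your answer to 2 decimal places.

-A$51.60

PV(remaining dividends) I = 6.68·e^(−0.0312·4/12) + 17.66·e^(−0.0312·5/12) + 11.23·e^(−0.0312·7/12) = 35.0703
Current forward F = (S − I)·e^(rT) = (623.12 − 35.0703)·e^(0.0312·8/12) = 588.0497 × 1.021018 = 600.4093
Value (long) = (F − K)·e^(−rT) = (600.4093 − 653.09) × 0.979415 = -51.5963
Value = -A$51.60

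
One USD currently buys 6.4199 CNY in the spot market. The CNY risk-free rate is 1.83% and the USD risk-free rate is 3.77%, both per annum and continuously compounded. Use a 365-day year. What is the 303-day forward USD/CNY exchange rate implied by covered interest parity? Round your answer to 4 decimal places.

6.3173

F = S·e^((r_CNY − r_USD)T) = 6.4199 · e^((0.0183 − 0.0377) × 303/365)
= 6.4199 · e^-0.016105 = 6.4199 × 0.984024
F = 6.3173 CNY per USD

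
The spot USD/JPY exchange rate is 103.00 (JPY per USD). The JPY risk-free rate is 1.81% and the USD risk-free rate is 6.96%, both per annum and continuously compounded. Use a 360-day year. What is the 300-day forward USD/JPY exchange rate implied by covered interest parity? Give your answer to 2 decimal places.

F = S·e^((r_JPY − r_USD)T) = 103.00 · e^((0.0181 − 0.0696) × 300/360)
= 103.00 · e^-0.042917 = 103.00 × 0.957991
F = 98.67 JPY per USD

98.67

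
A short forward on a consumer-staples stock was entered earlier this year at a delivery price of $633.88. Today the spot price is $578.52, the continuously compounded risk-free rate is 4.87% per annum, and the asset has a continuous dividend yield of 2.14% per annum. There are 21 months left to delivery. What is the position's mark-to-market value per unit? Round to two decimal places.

Current fair forward for the remaining 21 months: F = S·e^((r − q)·T), (r − q) = 0.0487 − 0.0214 = 0.0273
F = 578.52 · e^(0.0273 × 21/12) = 578.52 × 1.048935 = 606.8299
Value of long forward = (F − K)·e^(−rT) = (606.8299 − 633.88) · e^(−0.0487·21/12)
= -27.0501 × 0.918306 = -24.84
Short position value = −(long value) = $24.84

$24.84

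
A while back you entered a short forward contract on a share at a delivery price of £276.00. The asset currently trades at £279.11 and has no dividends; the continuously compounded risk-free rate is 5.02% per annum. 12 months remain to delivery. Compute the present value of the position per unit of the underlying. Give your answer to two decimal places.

Current fair forward for the remaining 12 months: F = S·e^(r·T), r = 0.0502
F = 279.11 · e^(0.0502 × 12/12) = 279.11 × 1.051481 = 293.4789
Value of long forward = (F − K)·e^(−rT) = (293.4789 − 276.00) · e^(−0.0502·12/12)
= 17.4789 × 0.951039 = 16.62
Short position value = −(long value) = -£16.62

-£16.62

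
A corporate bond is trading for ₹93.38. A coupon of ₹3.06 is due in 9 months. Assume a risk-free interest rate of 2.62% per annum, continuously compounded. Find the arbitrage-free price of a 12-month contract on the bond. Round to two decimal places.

PV(coupons) I = 3.06·e^(−0.0262·9/12)
I = 3.0005
F = (S − I)·e^(rT) = (93.38 − 3.0005) · e^(0.0262·12/12)
= 90.3795 · e^0.026200 = 90.3795 × 1.026546 = ₹92.78

₹92.78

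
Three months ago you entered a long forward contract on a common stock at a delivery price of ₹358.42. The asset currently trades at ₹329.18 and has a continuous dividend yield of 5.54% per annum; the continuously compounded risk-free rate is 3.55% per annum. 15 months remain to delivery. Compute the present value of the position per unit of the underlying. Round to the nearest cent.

Current fair forward for the remaining 15 months: F = S·e^((r − q)·T), (r − q) = 0.0355 − 0.0554 = -0.0199
F = 329.18 · e^(-0.0199 × 15/12) = 329.18 × 0.975432 = 321.0927
Value of long forward = (F − K)·e^(−rT) = (321.0927 − 358.42) · e^(−0.0355·15/12)
= -37.3273 × 0.956595 = -35.71

-₹35.71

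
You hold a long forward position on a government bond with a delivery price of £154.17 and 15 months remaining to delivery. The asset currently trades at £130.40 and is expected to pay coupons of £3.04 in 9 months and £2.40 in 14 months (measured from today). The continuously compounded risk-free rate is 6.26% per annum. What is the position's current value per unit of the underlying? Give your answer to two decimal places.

PV(remaining coupons) I = 3.04·e^(−0.0626·9/12) + 2.40·e^(−0.0626·14/12) = 5.1315
Current forward F = (S − I)·e^(rT) = (130.40 − 5.1315)·e^(0.0626·15/12) = 125.2685 × 1.081393 = 135.4645
Value (long) = (F − K)·e^(−rT) = (135.4645 − 154.17) × 0.924733 = -17.2976
Value = -£17.30

-£17.30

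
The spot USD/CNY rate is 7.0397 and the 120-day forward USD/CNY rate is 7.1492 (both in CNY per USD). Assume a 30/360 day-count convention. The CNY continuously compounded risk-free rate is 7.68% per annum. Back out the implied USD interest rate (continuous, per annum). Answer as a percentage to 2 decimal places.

3.05%

F = S·e^((r_CNY − r_USD)T) ⇒ r_USD = r_CNY − ln(F/S)/T
ln(7.1492/7.0397) = 0.015435; /(120/360) = 0.046305
r_USD = 0.0768 − 0.046305 = 0.030495
r_USD = 3.05%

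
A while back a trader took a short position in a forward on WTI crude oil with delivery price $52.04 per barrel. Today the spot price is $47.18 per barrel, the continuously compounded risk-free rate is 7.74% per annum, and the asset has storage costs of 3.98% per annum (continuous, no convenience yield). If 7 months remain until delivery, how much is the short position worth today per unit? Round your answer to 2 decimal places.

Current fair forward for the remaining 7 months: F = S·e^((r + u)·T), (r + u) = 0.0774 + 0.0398 = 0.1172
F = 47.18 · e^(0.1172 × 7/12) = 47.18 × 1.070758 = 50.5184
Value of long forward = (F − K)·e^(−rT) = (50.5184 − 52.04) · e^(−0.0774·7/12)
= -1.5216 × 0.955854 = -1.45
Short position value = −(long value) = $1.45

$1.45 per barrel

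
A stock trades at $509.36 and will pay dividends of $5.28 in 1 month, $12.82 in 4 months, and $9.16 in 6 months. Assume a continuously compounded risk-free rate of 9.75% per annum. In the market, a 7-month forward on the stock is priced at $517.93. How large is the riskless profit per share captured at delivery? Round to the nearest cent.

$6.68 per share

PV(dividends) I = 5.28·e^(−0.0975·1/12) + 12.82·e^(−0.0975·4/12) + 9.16·e^(−0.0975·6/12) = 26.3715
Fair forward F* = (S − I)·e^(rT) = (509.36 − 26.3715)·e^0.056875 = 482.9885 × 1.058523 = 511.2544
Market $517.93 > fair 511.2544: forward overpriced → cash-and-carry (borrow at r, buy the stock and collect the dividends, short the forward).
Profit at T = |F_mkt − F*| = |517.93 − 511.2544| = $6.68 per share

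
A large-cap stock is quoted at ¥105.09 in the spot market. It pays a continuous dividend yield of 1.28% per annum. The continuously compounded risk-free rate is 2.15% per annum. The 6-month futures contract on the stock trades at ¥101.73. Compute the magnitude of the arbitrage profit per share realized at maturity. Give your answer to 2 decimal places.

Fair futures: F* = S·e^(carry·T), with carry = (r − q) = 0.0215 − 0.0128 = 0.0087
F* = 105.09 · e^(0.0087 × 6/12) = 105.09 · e^0.004350 = 105.09 × 1.004359 = ¥105.5481
Market ¥101.73 < fair ¥105.5481: forward underpriced → reverse cash-and-carry (short spot, go long the forward).
At maturity, profit = |F_mkt − F*| = |101.73 − 105.5481| = ¥3.82 per share

¥3.82 per share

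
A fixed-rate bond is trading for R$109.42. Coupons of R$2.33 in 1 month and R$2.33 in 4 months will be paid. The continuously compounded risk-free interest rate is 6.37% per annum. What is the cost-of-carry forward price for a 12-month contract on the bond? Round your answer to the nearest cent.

PV(coupons) I = 2.33·e^(−0.0637·1/12) + 2.33·e^(−0.0637·4/12)
I = 2.3177 + 2.2810 = 4.5987
F = (S − I)·e^(rT) = (109.42 − 4.5987) · e^(0.0637·12/12)
= 104.8213 · e^0.063700 = 104.8213 × 1.065773 = R$111.72

R$111.72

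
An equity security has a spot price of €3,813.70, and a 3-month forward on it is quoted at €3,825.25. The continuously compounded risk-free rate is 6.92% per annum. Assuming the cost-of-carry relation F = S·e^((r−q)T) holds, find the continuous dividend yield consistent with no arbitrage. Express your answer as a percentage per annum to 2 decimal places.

5.71%

From F = S·e^((r−q)T): (r − q) = ln(F/S)/T
ln(3825.25/3813.70) = ln(1.003029) = 0.003024
(r − q) = 0.003024 / (3/12) = 0.012096
q = r − ln(F/S)/T = 0.0692 − 0.012096 = 0.057104
q = 5.71%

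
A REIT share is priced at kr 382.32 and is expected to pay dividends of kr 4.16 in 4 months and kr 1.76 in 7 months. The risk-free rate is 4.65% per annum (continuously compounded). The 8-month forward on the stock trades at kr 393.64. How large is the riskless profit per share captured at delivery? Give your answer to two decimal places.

kr 5.27 per share

PV(dividends) I = 4.16·e^(−0.0465·4/12) + 1.76·e^(−0.0465·7/12) = 5.8089
Fair forward F* = (S − I)·e^(rT) = (382.32 − 5.8089)·e^0.031000 = 376.5111 × 1.031486 = 388.3659
Market kr 393.64 > fair 388.3659: forward overpriced → cash-and-carry (borrow at r, buy the stock and collect the dividends, short the forward).
Profit at T = |F_mkt − F*| = |393.64 − 388.3659| = kr 5.27 per share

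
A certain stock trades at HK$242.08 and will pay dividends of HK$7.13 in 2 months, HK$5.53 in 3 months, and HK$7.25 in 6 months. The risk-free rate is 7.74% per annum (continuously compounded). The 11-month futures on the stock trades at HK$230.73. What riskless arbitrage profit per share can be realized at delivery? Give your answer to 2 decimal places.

PV(dividends) I = 7.13·e^(−0.0774·2/12) + 5.53·e^(−0.0774·3/12) + 7.25·e^(−0.0774·6/12) = 19.4374
Fair futures F* = (S − I)·e^(rT) = (242.08 − 19.4374)·e^0.070950 = 222.6426 × 1.073528 = 239.0131
Market HK$230.73 < fair 239.0131: forward underpriced → reverse cash-and-carry (short the stock, invest proceeds at r, pay the dividends, go long the forward).
Profit at T = |F_mkt − F*| = |230.73 − 239.0131| = HK$8.28 per share

HK$8.28 per share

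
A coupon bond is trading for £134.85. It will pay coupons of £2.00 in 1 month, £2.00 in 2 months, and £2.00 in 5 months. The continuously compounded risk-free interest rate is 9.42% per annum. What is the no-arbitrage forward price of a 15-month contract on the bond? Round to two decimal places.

PV(coupons) I = 2.00·e^(−0.0942·1/12) + 2.00·e^(−0.0942·2/12) + 2.00·e^(−0.0942·5/12)
I = 1.9844 + 1.9688 + 1.9230 = 5.8762
F = (S − I)·e^(rT) = (134.85 − 5.8762) · e^(0.0942·15/12)
= 128.9738 · e^0.117750 = 128.9738 × 1.124963 = £145.09

£145.09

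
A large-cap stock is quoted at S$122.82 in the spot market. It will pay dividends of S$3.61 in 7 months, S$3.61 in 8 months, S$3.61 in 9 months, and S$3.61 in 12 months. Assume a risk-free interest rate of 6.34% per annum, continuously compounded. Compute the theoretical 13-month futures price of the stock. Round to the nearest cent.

PV(dividends) I = 3.61·e^(−0.0634·7/12) + 3.61·e^(−0.0634·8/12) + 3.61·e^(−0.0634·9/12) + 3.61·e^(−0.0634·12/12)
I = 3.4789 + 3.4606 + 3.4424 + 3.3882 = 13.7701
F = (S − I)·e^(rT) = (122.82 − 13.7701) · e^(0.0634·13/12)
= 109.0499 · e^0.068683 = 109.0499 × 1.071097 = S$116.80

S$116.80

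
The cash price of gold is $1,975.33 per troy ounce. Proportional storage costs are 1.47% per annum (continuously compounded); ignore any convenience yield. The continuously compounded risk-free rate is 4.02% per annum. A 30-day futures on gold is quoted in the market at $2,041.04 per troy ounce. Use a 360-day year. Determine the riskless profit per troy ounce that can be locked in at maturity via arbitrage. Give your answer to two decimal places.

Fair futures: F* = S·e^(carry·T), with carry = (r + u) = 0.0402 + 0.0147 = 0.0549
F* = 1975.33 · e^(0.0549 × 30/360) = 1975.33 · e^0.00457500 = 1975.33 × 1.00458548 = $1984.3878
Market $2041.04 > fair $1984.3878: forward overpriced → cash-and-carry (buy spot, short the forward).
At maturity, profit = |F_mkt − F*| = |2041.04 − 1984.3878| = $56.65 per troy ounce

$56.65 per troy ounce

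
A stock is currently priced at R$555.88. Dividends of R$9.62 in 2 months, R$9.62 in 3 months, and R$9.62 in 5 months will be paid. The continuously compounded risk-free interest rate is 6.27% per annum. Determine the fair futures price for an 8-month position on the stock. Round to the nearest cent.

R$550.04

PV(dividends) I = 9.62·e^(−0.0627·2/12) + 9.62·e^(−0.0627·3/12) + 9.62·e^(−0.0627·5/12)
I = 9.5200 + 9.4704 + 9.3719 = 28.3623
F = (S − I)·e^(rT) = (555.88 − 28.3623) · e^(0.0627·8/12)
= 527.5177 · e^0.041800 = 527.5177 × 1.042686 = R$550.04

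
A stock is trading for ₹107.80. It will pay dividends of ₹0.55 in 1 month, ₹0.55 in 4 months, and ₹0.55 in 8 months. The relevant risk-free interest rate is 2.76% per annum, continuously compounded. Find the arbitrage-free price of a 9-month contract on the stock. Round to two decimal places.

PV(dividends) I = 0.55·e^(−0.0276·1/12) + 0.55·e^(−0.0276·4/12) + 0.55·e^(−0.0276·8/12)
I = 0.5487 + 0.5450 + 0.5400 = 1.6337
F = (S − I)·e^(rT) = (107.80 − 1.6337) · e^(0.0276·9/12)
= 106.1663 · e^0.020700 = 106.1663 × 1.020916 = ₹108.39

₹108.39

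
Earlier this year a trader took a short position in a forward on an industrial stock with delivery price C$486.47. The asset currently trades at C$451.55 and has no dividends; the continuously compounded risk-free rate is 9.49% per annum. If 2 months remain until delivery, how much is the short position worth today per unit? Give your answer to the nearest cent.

C$27.29

Current fair forward for the remaining 2 months: F = S·e^(r·T), r = 0.0949
F = 451.55 · e^(0.0949 × 2/12) = 451.55 × 1.015942 = 458.7486
Value of long forward = (F − K)·e^(−rT) = (458.7486 − 486.47) · e^(−0.0949·2/12)
= -27.7214 × 0.984308 = -27.29
Short position value = −(long value) = C$27.29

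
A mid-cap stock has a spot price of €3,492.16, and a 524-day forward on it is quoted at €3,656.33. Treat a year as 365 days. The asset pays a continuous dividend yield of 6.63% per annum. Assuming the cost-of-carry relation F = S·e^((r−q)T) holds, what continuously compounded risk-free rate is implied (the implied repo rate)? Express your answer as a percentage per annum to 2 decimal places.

From F = S·e^((r−q)T): (r − q) = ln(F/S)/T
ln(3656.33/3492.16) = ln(1.047011) = 0.045939
(r − q) = 0.045939 / (524/365) = 0.031999
r = ln(F/S)/T + q = 0.031999 + 0.0663 = 0.098299
r = 9.83%

9.83%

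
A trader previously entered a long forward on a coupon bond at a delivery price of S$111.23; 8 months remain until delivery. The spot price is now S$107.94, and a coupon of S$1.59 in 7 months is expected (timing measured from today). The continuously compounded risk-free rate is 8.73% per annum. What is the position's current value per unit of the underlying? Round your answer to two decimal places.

S$1.49

PV(remaining coupons) I = 1.59·e^(−0.0873·7/12) = 1.5111
Current forward F = (S − I)·e^(rT) = (107.94 − 1.5111)·e^(0.0873·8/12) = 106.4289 × 1.059927 = 112.8069
Value (long) = (F − K)·e^(−rT) = (112.8069 − 111.23) × 0.943461 = 1.4877
Value = S$1.49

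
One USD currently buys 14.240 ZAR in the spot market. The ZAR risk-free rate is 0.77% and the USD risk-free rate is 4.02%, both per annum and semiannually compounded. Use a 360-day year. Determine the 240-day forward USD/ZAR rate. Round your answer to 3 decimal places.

13.938

By covered interest parity, F = S · (1+r_ZAR/2)^(2T) / (1+r_USD/2)^(2T)
= 14.240 × 1.005137 / 1.026889 = 14.240 × 0.978818
F = 13.938 ZAR per USD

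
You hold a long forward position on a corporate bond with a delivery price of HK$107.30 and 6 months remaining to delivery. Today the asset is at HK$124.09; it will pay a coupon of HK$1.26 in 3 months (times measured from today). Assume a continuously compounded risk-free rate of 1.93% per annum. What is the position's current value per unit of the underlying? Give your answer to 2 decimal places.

HK$16.57

PV(remaining coupons) I = 1.26·e^(−0.0193·3/12) = 1.2539
Current forward F = (S − I)·e^(rT) = (124.09 − 1.2539)·e^(0.0193·6/12) = 122.8361 × 1.009697 = 124.0272
Value (long) = (F − K)·e^(−rT) = (124.0272 − 107.30) × 0.990396 = 16.5666
Value = HK$16.57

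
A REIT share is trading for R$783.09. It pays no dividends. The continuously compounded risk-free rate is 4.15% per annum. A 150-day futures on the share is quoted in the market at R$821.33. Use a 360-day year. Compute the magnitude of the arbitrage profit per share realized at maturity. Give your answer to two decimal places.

Fair futures: F* = S·e^(carry·T), with carry = r = 0.0415
F* = 783.09 · e^(0.0415 × 150/360) = 783.09 · e^0.017292 = 783.09 × 1.017442 = R$796.7487
Market R$821.33 > fair R$796.7487: forward overpriced → cash-and-carry (buy spot, short the forward).
At maturity, profit = |F_mkt − F*| = |821.33 − 796.7487| = R$24.58 per share

R$24.58 per share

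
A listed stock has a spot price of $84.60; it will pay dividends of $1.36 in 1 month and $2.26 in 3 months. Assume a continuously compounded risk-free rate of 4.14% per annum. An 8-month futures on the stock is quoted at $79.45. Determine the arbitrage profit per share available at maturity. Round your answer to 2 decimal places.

$3.82 per share

PV(dividends) I = 1.36·e^(−0.0414·1/12) + 2.26·e^(−0.0414·3/12) = 3.5920
Fair futures F* = (S − I)·e^(rT) = (84.60 − 3.5920)·e^0.027600 = 81.0080 × 1.027984 = 83.2749
Market $79.45 < fair 83.2749: forward underpriced → reverse cash-and-carry (short the stock, invest proceeds at r, pay the dividends, go long the forward).
Profit at T = |F_mkt − F*| = |79.45 − 83.2749| = $3.82 per share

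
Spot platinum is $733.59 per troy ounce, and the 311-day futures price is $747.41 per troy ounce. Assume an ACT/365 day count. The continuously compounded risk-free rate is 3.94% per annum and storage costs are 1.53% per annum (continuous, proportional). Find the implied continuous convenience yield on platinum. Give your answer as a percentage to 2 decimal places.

F = S·e^((r+u−y)T) ⇒ (r+u−y) = ln(F/S)/T
ln(747.41/733.59) = 0.018664; /T ⇒ 0.021905
y = r + u − ln(F/S)/T = 0.0394 + 0.0153 − 0.021905 = 0.032795
y = 3.28%

3.28%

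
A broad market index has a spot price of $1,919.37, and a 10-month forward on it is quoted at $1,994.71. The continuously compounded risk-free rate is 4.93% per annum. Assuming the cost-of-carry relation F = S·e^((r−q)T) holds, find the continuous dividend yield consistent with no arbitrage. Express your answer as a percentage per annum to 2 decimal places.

From F = S·e^((r−q)T): (r − q) = ln(F/S)/T
ln(1994.71/1919.37) = ln(1.039252) = 0.038501
(r − q) = 0.038501 / (10/12) = 0.046201
q = r − ln(F/S)/T = 0.0493 − 0.046201 = 0.003099
q = 0.31%

0.31%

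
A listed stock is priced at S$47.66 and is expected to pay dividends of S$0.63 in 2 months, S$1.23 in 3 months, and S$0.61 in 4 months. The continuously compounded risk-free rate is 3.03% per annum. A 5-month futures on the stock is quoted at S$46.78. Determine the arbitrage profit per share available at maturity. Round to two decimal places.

S$1.00 per share

PV(dividends) I = 0.63·e^(−0.0303·2/12) + 1.23·e^(−0.0303·3/12) + 0.61·e^(−0.0303·4/12) = 2.4514
Fair futures F* = (S − I)·e^(rT) = (47.66 − 2.4514)·e^0.012625 = 45.2086 × 1.012705 = 45.7830
Market S$46.78 > fair 45.7830: forward overpriced → cash-and-carry (borrow at r, buy the stock and collect the dividends, short the forward).
Profit at T = |F_mkt − F*| = |46.78 − 45.7830| = S$1.00 per share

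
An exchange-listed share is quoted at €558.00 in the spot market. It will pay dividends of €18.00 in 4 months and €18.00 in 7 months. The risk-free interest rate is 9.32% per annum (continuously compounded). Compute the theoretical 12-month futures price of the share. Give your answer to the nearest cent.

€574.64

PV(dividends) I = 18.00·e^(−0.0932·4/12) + 18.00·e^(−0.0932·7/12)
I = 17.4494 + 17.0475 = 34.4969
F = (S − I)·e^(rT) = (558.00 − 34.4969) · e^(0.0932·12/12)
= 523.5031 · e^0.093200 = 523.5031 × 1.097681 = €574.64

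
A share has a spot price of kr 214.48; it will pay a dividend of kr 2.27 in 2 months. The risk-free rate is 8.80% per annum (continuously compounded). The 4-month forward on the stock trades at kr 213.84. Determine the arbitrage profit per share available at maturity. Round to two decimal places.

kr 4.72 per share

PV(dividends) I = 2.27·e^(−0.0880·2/12) = 2.2369
Fair forward F* = (S − I)·e^(rT) = (214.48 − 2.2369)·e^0.029333 = 212.2431 × 1.029767 = 218.5609
Market kr 213.84 < fair 218.5609: forward underpriced → reverse cash-and-carry (short the stock, invest proceeds at r, pay the dividends, go long the forward).
Profit at T = |F_mkt − F*| = |213.84 − 218.5609| = kr 4.72 per share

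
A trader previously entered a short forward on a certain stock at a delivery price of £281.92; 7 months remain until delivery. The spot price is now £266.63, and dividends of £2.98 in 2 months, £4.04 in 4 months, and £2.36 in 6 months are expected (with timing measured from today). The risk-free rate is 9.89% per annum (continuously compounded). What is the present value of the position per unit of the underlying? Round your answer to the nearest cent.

PV(remaining dividends) I = 2.98·e^(−0.0989·2/12) + 4.04·e^(−0.0989·4/12) + 2.36·e^(−0.0989·6/12) = 9.0864
Current forward F = (S − I)·e^(rT) = (266.63 − 9.0864)·e^(0.0989·7/12) = 257.5436 × 1.059388 = 272.8386
Value (long) = (F − K)·e^(−rT) = (272.8386 − 281.92) × 0.943941 = -8.5723
Short position value = −(long value) = £8.57

£8.57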